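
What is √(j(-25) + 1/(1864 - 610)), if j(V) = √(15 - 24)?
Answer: √(1254 + 4717548*I)/1254 ≈ 1.2249 + 1.2246*I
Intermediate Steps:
j(V) = 3*I (j(V) = √(-9) = 3*I)
√(j(-25) + 1/(1864 - 610)) = √(3*I + 1/(1864 - 610)) = √(3*I + 1/1254) = √(1/1254 + 3*I)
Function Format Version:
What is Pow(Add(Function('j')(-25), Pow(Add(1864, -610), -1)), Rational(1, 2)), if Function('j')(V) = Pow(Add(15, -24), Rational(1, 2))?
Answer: Mul(Rational(1, 1254), Pow(Add(1254, Mul(4717548, I)), Rational(1, 2))) ≈ Add(1.2249, Mul(1.2246, I))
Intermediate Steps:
Function('j')(V) = Mul(3, I) (Function('j')(V) = Pow(-9, Rational(1, 2)) = Mul(3, I))
Pow(Add(Function('j')(-25), Pow(Add(1864, -610), -1)), Rational(1, 2)) = Pow(Add(Mul(3, I), Pow(Add(1864, -610), -1)), Rational(1, 2)) = Pow(Add(Mul(3, I), Pow(1254, -1)), Rational(1, 2)) = Pow(Add(Mul(3, I), Rational(1, 1254)), Rational(1, 2)) = Pow(Add(Rational(1, 1254), Mul(3, I)), Rational(1, 2))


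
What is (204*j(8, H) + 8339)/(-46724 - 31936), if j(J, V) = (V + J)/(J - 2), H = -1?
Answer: -953/8740 ≈ -0.10904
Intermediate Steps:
j(J, V) = (J + V)/(-2 + J)
(204*j(8, H) + 8339)/(-46724 - 31936) = (204*((8 - 1)/(-2 + 8)) + 8339)/(-46724 - 31936) = (204*(7/6) + 8339)/(-78660) = (204*((⅙)*7) + 8339)*(-1/78660) = (204*(7/6) + 8339)*(-1/78660) = (238 + 8339)*(-1/78660) = 8577*(-1/78660) = -953/8740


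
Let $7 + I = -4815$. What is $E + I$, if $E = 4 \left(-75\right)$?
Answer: $-5122$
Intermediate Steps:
$I = -4822$ ($I = -7 - 4815 = -4822$)
$E = -300$
$E + I = -300 - 4822 = -5122$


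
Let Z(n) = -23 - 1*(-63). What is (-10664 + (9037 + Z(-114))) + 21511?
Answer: 19924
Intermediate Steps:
Z(n) = 40 (Z(n) = -23 + 63 = 40)
(-10664 + (9037 + Z(-114))) + 21511 = (-10664 + (9037 + 40)) + 21511 = (-10664 + 9077) + 21511 = -1587 + 21511 = 19924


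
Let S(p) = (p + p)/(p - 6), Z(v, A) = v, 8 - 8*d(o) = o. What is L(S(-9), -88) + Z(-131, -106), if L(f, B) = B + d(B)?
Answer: -207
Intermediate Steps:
d(o) = 1 - o/8
S(p) = 2*p/(-6 + p) (S(p) = (2*p)/(-6 + p) = 2*p/(-6 + p))
L(f, B) = 1 + 7*B/8 (L(f, B) = B + (1 - B/8) = 1 + 7*B/8)
L(S(-9), -88) + Z(-131, -106) = (1 + (7/8)*(-88)) - 131 = (1 - 77) - 131 = -76 - 131 = -207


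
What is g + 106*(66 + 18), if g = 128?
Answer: 9032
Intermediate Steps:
g + 106*(66 + 18) = 128 + 106*(66 + 18) = 128 + 106*84 = 128 + 8904 = 9032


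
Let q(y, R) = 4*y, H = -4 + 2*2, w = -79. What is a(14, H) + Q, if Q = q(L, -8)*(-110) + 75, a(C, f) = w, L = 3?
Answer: -1324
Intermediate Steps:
H = 0 (H = -4 + 4 = 0)
a(C, f) = -79
Q = -1245 (Q = (4*3)*(-110) + 75 = 12*(-110) + 75 = -1320 + 75 = -1245)
a(14, H) + Q = -79 - 1245 = -1324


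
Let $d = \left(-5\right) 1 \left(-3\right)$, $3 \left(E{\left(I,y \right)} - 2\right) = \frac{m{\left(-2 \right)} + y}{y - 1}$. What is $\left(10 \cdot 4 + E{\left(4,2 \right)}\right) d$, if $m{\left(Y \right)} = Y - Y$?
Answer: $640$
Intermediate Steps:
$m{\left(Y \right)} = 0$
$E{\left(I,y \right)} = 2 + \frac{y}{3 \left(-1 + y\right)}$ ($E{\left(I,y \right)} = 2 + \frac{\left(0 + y\right) \frac{1}{y - 1}}{3} = 2 + \frac{y \frac{1}{-1 + y}}{3} = 2 + \frac{y}{3 \left(-1 + y\right)}$)
$d = 15$ ($d = \left(-5\right) \left(-3\right) = 15$)
$\left(10 \cdot 4 + E{\left(4,2 \right)}\right) d = \left(10 \cdot 4 + \frac{-6 + 7 \cdot 2}{3 \left(-1 + 2\right)}\right) 15 = \left(40 + \frac{-6 + 14}{3 \cdot 1}\right) 15 = \left(40 + \frac{1}{3} \cdot 1 \cdot 8\right) 15 = \left(40 + \frac{8}{3}\right) 15 = \frac{128}{3} \cdot 15 = 640$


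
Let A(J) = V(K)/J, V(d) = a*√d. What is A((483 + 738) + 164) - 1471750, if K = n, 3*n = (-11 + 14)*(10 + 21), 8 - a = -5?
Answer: -1471750 + 13*√31/1385 ≈ -1.4718e+6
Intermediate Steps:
a = 13 (a = 8 - 1*(-5) = 8 + 5 = 13)
n = 31 (n = ((-11 + 14)*(10 + 21))/3 = (3*31)/3 = (⅓)*93 = 31)
K = 31
V(d) = 13*√d
A(J) = 13*√31/J (A(J) = (13*√31)/J = 13*√31/J)
A((483 + 738) + 164) - 1471750 = 13*√31/((483 + 738) + 164) - 1471750 = 13*√31/(1221 + 164) - 1471750 = 13*√31/1385 - 1471750 = -1471750 + 13*√31/1385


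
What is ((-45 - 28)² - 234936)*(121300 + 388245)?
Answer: -116995098815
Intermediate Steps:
((-45 - 28)² - 234936)*(121300 + 388245) = ((-73)² - 234936)*509545 = (5329 - 234936)*509545 = -229607*509545 = -116995098815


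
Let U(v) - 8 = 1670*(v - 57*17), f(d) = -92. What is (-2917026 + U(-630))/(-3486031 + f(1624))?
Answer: 5587348/3486123 ≈ 1.6027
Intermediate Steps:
U(v) = -1618222 + 1670*v (U(v) = 8 + 1670*(v - 57*17) = 8 + 1670*(v - 969) = 8 + 1670*(-969 + v) = 8 + (-1618230 + 1670*v) = -1618222 + 1670*v)
(-2917026 + U(-630))/(-3486031 + f(1624)) = (-2917026 + (-1618222 + 1670*(-630)))/(-3486031 - 92) = (-2917026 + (-1618222 - 1052100))/(-3486123) = (-2917026 - 2670322)*(-1/3486123) = -5587348*(-1/3486123) = 5587348/3486123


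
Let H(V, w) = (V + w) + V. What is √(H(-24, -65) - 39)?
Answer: 2*I*√38 ≈ 12.329*I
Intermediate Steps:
H(V, w) = w + 2*V
√(H(-24, -65) - 39) = √((-65 + 2*(-24)) - 39) = √((-65 - 48) - 39) = √(-113 - 39) = √(-152) = 2*I*√38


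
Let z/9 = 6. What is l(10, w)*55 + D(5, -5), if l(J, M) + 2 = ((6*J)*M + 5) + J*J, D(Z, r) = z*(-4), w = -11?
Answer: -30851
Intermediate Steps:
z = 54 (z = 9*6 = 54)
D(Z, r) = -216 (D(Z, r) = 54*(-4) = -216)
l(J, M) = 3 + J**2 + 6*J*M (l(J, M) = -2 + (((6*J)*M + 5) + J*J) = -2 + ((6*J*M + 5) + J**2) = -2 + ((5 + 6*J*M) + J**2) = -2 + (5 + J**2 + 6*J*M) = 3 + J**2 + 6*J*M)
l(10, w)*55 + D(5, -5) = (3 + 10**2 + 6*10*(-11))*55 - 216 = (3 + 100 - 660)*55 - 216 = -557*55 - 216 = -30635 - 216 = -30851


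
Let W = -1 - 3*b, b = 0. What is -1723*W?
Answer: 1723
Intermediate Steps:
W = -1 (W = -1 - 3*0 = -1 + 0 = -1)
-1723*W = -1723*(-1) = 1723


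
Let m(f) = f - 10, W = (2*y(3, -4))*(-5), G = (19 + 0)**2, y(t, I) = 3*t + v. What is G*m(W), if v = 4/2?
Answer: -43320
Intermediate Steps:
v = 2 (v = 4*(1/2) = 2)
y(t, I) = 2 + 3*t (y(t, I) = 3*t + 2 = 2 + 3*t)
G = 361 (G = 19**2 = 361)
W = -110 (W = (2*(2 + 3*3))*(-5) = (2*(2 + 9))*(-5) = (2*11)*(-5) = 22*(-5) = -110)
m(f) = -10 + f
G*m(W) = 361*(-10 - 110) = 361*(-120) = -43320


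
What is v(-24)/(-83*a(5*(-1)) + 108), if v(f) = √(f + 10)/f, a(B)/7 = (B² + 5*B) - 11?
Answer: -I*√14/155976 ≈ -2.3989e-5*I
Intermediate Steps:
a(B) = -77 + 7*B² + 35*B (a(B) = 7*((B² + 5*B) - 11) = 7*(-11 + B² + 5*B) = -77 + 7*B² + 35*B)
v(f) = √(10 + f)/f
v(-24)/(-83*a(5*(-1)) + 108) = (√(10 - 24)/(-24))/(-83*(-77 + 7*(5*(-1))² + 35*(5*(-1))) + 108) = (-I*√14/24)/(-83*(-77 + 7*(-5)² + 35*(-5)) + 108) = (-I*√14/24)/(-83*(-77 + 7*25 - 175) + 108) = (-I*√14/24)/(-83*(-77 + 175 - 175) + 108) = (-I*√14/24)/(-83*(-77) + 108) = (-I*√14/24)/(6391 + 108) = -I*√14/24/6499 = -I*√14/24*(1/6499) = -I*√14/155976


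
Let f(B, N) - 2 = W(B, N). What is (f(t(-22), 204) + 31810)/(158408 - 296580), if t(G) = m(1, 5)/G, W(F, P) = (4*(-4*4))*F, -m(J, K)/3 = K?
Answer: -87363/379973 ≈ -0.22992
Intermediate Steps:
m(J, K) = -3*K
W(F, P) = -64*F (W(F, P) = (4*(-16))*F = -64*F)
t(G) = -15/G (t(G) = (-3*5)/G = -15/G)
f(B, N) = 2 - 64*B
(f(t(-22), 204) + 31810)/(158408 - 296580) = ((2 - (-960)/(-22)) + 31810)/(158408 - 296580) = ((2 - (-960)*(-1)/22) + 31810)/(-138172) = ((2 - 64*15/22) + 31810)*(-1/138172) = ((2 - 480/11) + 31810)*(-1/138172) = (-458/11 + 31810)*(-1/138172) = (349452/11)*(-1/138172) = -87363/379973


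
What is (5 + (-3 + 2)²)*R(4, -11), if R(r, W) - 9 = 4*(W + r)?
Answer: -114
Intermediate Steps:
R(r, W) = 9 + 4*W + 4*r (R(r, W) = 9 + 4*(W + r) = 9 + (4*W + 4*r) = 9 + 4*W + 4*r)
(5 + (-3 + 2)²)*R(4, -11) = (5 + (-3 + 2)²)*(9 + 4*(-11) + 4*4) = (5 + (-1)²)*(9 - 44 + 16) = (5 + 1)*(-19) = 6*(-19) = -114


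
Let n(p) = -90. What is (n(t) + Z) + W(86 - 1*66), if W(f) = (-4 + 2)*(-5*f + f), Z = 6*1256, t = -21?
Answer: 7606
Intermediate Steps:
Z = 7536
W(f) = 8*f (W(f) = -(-8)*f = 8*f)
(n(t) + Z) + W(86 - 1*66) = (-90 + 7536) + 8*(86 - 1*66) = 7446 + 8*(86 - 66) = 7446 + 8*20 = 7446 + 160 = 7606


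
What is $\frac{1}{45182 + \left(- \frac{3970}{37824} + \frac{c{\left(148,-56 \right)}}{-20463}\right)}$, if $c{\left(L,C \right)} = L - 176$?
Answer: $\frac{42999584}{1942802749897} \approx 2.2133 \cdot 10^{-5}$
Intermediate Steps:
$c{\left(L,C \right)} = -176 + L$
$\frac{1}{45182 + \left(- \frac{3970}{37824} + \frac{c{\left(148,-56 \right)}}{-20463}\right)} = \frac{1}{45182 - \left(\frac{1985}{18912} - \frac{-176 + 148}{-20463}\right)} = \frac{1}{45182 - \frac{4454391}{42999584}} = \frac{1}{\frac{1942802749897}{42999584}} = \frac{42999584}{1942802749897}$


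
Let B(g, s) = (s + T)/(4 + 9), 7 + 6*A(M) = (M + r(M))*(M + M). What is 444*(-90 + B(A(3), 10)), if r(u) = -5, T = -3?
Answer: -516372/13 ≈ -39721.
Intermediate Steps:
A(M) = -7/6 + M*(-5 + M)/3 (A(M) = -7/6 + ((M - 5)*(M + M))/6 = -7/6 + ((-5 + M)*(2*M))/6 = -7/6 + (2*M*(-5 + M))/6 = -7/6 + M*(-5 + M)/3)
B(g, s) = -3/13 + s/13 (B(g, s) = (s - 3)/(4 + 9) = (-3 + s)/13 = (-3 + s)*(1/13) = -3/13 + s/13)
444*(-90 + B(A(3), 10)) = 444*(-90 + (-3/13 + (1/13)*10)) = 444*(-90 + (-3/13 + 10/13)) = 444*(-90 + 7/13) = 444*(-1163/13) = -516372/13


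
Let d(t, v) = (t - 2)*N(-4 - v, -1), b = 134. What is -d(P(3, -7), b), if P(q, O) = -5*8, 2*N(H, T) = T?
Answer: -21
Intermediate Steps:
N(H, T) = T/2
P(q, O) = -40
d(t, v) = 1 - t/2 (d(t, v) = (t - 2)*((1/2)*(-1)) = (-2 + t)*(-1/2) = 1 - t/2)
-d(P(3, -7), b) = -(1 - 1/2*(-40)) = -(1 + 20) = -1*21 = -21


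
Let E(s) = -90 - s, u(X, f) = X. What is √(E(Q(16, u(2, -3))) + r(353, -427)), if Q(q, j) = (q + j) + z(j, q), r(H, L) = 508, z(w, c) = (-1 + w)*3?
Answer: √397 ≈ 19.925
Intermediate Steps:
z(w, c) = -3 + 3*w
Q(q, j) = -3 + q + 4*j (Q(q, j) = (q + j) + (-3 + 3*j) = (j + q) + (-3 + 3*j) = -3 + q + 4*j)
√(E(Q(16, u(2, -3))) + r(353, -427)) = √((-90 - (-3 + 16 + 4*2)) + 508) = √((-90 - (-3 + 16 + 8)) + 508) = √((-90 - 1*21) + 508) = √((-90 - 21) + 508) = √(-111 + 508) = √397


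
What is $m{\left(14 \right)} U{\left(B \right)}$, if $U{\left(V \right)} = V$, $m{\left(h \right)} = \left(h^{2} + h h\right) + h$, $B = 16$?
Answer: $6496$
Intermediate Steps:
$m{\left(h \right)} = h + 2 h^{2}$ ($m{\left(h \right)} = \left(h^{2} + h^{2}\right) + h = 2 h^{2} + h = h + 2 h^{2}$)
$m{\left(14 \right)} U{\left(B \right)} = 14 \left(1 + 2 \cdot 14\right) 16 = 14 \left(1 + 28\right) 16 = 14 \cdot 29 \cdot 16 = 406 \cdot 16 = 6496$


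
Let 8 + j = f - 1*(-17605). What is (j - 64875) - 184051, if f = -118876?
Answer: -350205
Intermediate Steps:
j = -101279 (j = -8 + (-118876 - 1*(-17605)) = -8 + (-118876 + 17605) = -8 - 101271 = -101279)
(j - 64875) - 184051 = (-101279 - 64875) - 184051 = -166154 - 184051 = -350205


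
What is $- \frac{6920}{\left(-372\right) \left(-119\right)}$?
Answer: $- \frac{1730}{11067} \approx -0.15632$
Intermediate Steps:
$- \frac{6920}{\left(-372\right) \left(-119\right)} = - \frac{6920}{44268} = \left(-6920\right) \frac{1}{44268} = - \frac{1730}{11067}$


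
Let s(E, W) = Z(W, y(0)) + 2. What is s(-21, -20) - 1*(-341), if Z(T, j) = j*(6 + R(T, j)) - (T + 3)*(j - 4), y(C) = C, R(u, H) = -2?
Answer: 275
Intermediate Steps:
Z(T, j) = 4*j - (-4 + j)*(3 + T) (Z(T, j) = j*(6 - 2) - (T + 3)*(j - 4) = j*4 - (3 + T)*(-4 + j) = 4*j - (-4 + j)*(3 + T))
s(E, W) = 14 + 4*W (s(E, W) = (12 + 0 + 4*W - 1*W*0) + 2 = (12 + 0 + 4*W + 0) + 2 = (12 + 4*W) + 2 = 14 + 4*W)
s(-21, -20) - 1*(-341) = (14 + 4*(-20)) - 1*(-341) = (14 - 80) + 341 = -66 + 341 = 275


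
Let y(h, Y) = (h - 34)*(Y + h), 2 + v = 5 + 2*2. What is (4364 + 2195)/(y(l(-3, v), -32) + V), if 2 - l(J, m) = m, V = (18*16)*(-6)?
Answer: -6559/285 ≈ -23.014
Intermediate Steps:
v = 7 (v = -2 + (5 + 2*2) = -2 + (5 + 4) = -2 + 9 = 7)
V = -1728 (V = 288*(-6) = -1728)
l(J, m) = 2 - m
y(h, Y) = (-34 + h)*(Y + h)
(4364 + 2195)/(y(l(-3, v), -32) + V) = (4364 + 2195)/(((2 - 1*7)² - 34*(-32) - 34*(2 - 1*7) - 32*(2 - 1*7)) - 1728) = 6559/(((2 - 7)² + 1088 - 34*(2 - 7) - 32*(2 - 7)) - 1728) = 6559/(((-5)² + 1088 - 34*(-5) - 32*(-5)) - 1728) = 6559/((25 + 1088 + 170 + 160) - 1728) = 6559/(1443 - 1728) = 6559/(-285) = 6559*(-1/285) = -6559/285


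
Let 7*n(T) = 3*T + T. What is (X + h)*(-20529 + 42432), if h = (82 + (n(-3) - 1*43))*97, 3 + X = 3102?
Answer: 147094290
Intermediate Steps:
X = 3099 (X = -3 + 3102 = 3099)
n(T) = 4*T/7 (n(T) = (3*T + T)/7 = (4*T)/7 = 4*T/7)
h = 25317/7 (h = (82 + ((4/7)*(-3) - 1*43))*97 = (82 + (-12/7 - 43))*97 = (82 - 313/7)*97 = (261/7)*97 = 25317/7 ≈ 3616.7)
(X + h)*(-20529 + 42432) = (3099 + 25317/7)*(-20529 + 42432) = (47010/7)*21903 = 147094290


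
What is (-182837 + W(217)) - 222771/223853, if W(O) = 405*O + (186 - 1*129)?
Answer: -21242753206/223853 ≈ -94896.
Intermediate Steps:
W(O) = 57 + 405*O (W(O) = 405*O + (186 - 129) = 405*O + 57 = 57 + 405*O)
(-182837 + W(217)) - 222771/223853 = (-182837 + (57 + 405*217)) - 222771/223853 = (-182837 + (57 + 87885)) - 222771*1/223853 = (-182837 + 87942) - 222771/223853 = -94895 - 222771/223853 = -21242753206/223853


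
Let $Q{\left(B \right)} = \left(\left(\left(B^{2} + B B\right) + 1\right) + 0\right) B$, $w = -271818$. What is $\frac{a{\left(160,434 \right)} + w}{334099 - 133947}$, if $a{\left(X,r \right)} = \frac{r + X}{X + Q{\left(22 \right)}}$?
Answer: $- \frac{2919053205}{2149432328} \approx -1.3581$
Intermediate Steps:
$Q{\left(B \right)} = B \left(1 + 2 B^{2}\right)$ ($Q{\left(B \right)} = \left(\left(\left(B^{2} + B^{2}\right) + 1\right) + 0\right) B = \left(\left(2 B^{2} + 1\right) + 0\right) B = \left(\left(1 + 2 B^{2}\right) + 0\right) B = \left(1 + 2 B^{2}\right) B = B \left(1 + 2 B^{2}\right)$)
$a{\left(X,r \right)} = \frac{X + r}{21318 + X}$ ($a{\left(X,r \right)} = \frac{r + X}{X + \left(22 + 2 \cdot 22^{3}\right)} = \frac{X + r}{X + \left(22 + 2 \cdot 10648\right)} = \frac{X + r}{X + \left(22 + 21296\right)} = \frac{X + r}{X + 21318} = \frac{X + r}{21318 + X}$)
$\frac{a{\left(160,434 \right)} + w}{334099 - 133947} = \frac{\frac{160 + 434}{21318 + 160} - 271818}{334099 - 133947} = \frac{\frac{1}{21478} \cdot 594 - 271818}{200152} = \left(\frac{1}{21478} \cdot 594 - 271818\right) \frac{1}{200152} = \left(\frac{297}{10739} - 271818\right) \frac{1}{200152} = \left(- \frac{2919053205}{10739}\right) \frac{1}{200152} = - \frac{2919053205}{2149432328}$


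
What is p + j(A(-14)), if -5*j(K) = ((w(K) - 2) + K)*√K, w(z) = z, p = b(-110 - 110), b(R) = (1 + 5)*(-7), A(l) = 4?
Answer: -222/5 ≈ -44.400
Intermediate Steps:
b(R) = -42 (b(R) = 6*(-7) = -42)
p = -42
j(K) = -√K*(-2 + 2*K)/5 (j(K) = -((K - 2) + K)*√K/5 = -((-2 + K) + K)*√K/5 = -(-2 + 2*K)*√K/5 = -√K*(-2 + 2*K)/5)
p + j(A(-14)) = -42 + 2*√4*(1 - 1*4)/5 = -42 + (⅖)*2*(1 - 4) = -42 + (⅖)*2*(-3) = -42 - 12/5 = -222/5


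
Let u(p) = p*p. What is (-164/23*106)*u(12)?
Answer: -2503296/23 ≈ -1.0884e+5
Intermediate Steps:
u(p) = p**2
(-164/23*106)*u(12) = (-164/23*106)*12**2 = (-164*1/23*106)*144 = -164/23*106*144 = -17384/23*144 = -2503296/23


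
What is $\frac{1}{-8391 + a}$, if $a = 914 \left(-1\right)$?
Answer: $- \frac{1}{9305} \approx -0.00010747$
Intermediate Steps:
$a = -914$
$\frac{1}{-8391 + a} = \frac{1}{-8391 - 914} = \frac{1}{-9305} = - \frac{1}{9305}$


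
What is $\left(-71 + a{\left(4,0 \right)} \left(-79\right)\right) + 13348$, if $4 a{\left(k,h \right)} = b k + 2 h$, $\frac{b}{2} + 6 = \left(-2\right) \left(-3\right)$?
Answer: $13277$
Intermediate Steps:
$b = 0$ ($b = -12 + 2 \left(\left(-2\right) \left(-3\right)\right) = -12 + 2 \cdot 6 = -12 + 12 = 0$)
$a{\left(k,h \right)} = \frac{h}{2}$ ($a{\left(k,h \right)} = \frac{0 k + 2 h}{4} = \frac{0 + 2 h}{4} = \frac{2 h}{4} = \frac{h}{2}$)
$\left(-71 + a{\left(4,0 \right)} \left(-79\right)\right) + 13348 = \left(-71 + \frac{1}{2} \cdot 0 \left(-79\right)\right) + 13348 = \left(-71 + 0 \left(-79\right)\right) + 13348 = \left(-71 + 0\right) + 13348 = -71 + 13348 = 13277$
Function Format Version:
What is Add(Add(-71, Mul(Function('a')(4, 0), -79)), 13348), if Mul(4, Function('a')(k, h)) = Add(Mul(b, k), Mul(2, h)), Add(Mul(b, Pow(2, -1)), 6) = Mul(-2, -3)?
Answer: 13277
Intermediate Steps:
b = 0 (b = Add(-12, Mul(2, Mul(-2, -3))) = Add(-12, Mul(2, 6)) = Add(-12, 12) = 0)
Function('a')(k, h) = Mul(Rational(1, 2), h) (Function('a')(k, h) = Mul(Rational(1, 4), Add(Mul(0, k), Mul(2, h))) = Mul(Rational(1, 4), Add(0, Mul(2, h))) = Mul(Rational(1, 4), Mul(2, h)) = Mul(Rational(1, 2), h))
Add(Add(-71, Mul(Function('a')(4, 0), -79)), 13348) = Add(Add(-71, Mul(Mul(Rational(1, 2), 0), -79)), 13348) = Add(Add(-71, Mul(0, -79)), 13348) = Add(Add(-71, 0), 13348) = Add(-71, 13348) = 13277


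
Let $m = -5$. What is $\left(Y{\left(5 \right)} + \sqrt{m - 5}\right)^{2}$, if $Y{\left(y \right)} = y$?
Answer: $\left(5 + i \sqrt{10}\right)^{2} \approx 15.0 + 31.623 i$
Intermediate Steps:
$\left(Y{\left(5 \right)} + \sqrt{m - 5}\right)^{2} = \left(5 + \sqrt{-5 - 5}\right)^{2} = \left(5 + \sqrt{-10}\right)^{2} = \left(5 + i \sqrt{10}\right)^{2}$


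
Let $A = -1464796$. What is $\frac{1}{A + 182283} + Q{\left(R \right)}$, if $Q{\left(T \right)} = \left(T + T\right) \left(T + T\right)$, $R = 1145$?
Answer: $\frac{6725626423299}{1282513} \approx 5.2441 \cdot 10^{6}$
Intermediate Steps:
$Q{\left(T \right)} = 4 T^{2}$ ($Q{\left(T \right)} = 2 T 2 T = 4 T^{2}$)
$\frac{1}{A + 182283} + Q{\left(R \right)} = \frac{1}{-1464796 + 182283} + 4 \cdot 1145^{2} = \frac{1}{-1282513} + 4 \cdot 1311025 = - \frac{1}{1282513} + 5244100 = \frac{6725626423299}{1282513}$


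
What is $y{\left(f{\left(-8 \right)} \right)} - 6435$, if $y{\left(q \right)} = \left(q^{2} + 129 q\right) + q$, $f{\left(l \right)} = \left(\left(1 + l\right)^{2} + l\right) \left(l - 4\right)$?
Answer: $171669$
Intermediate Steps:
$f{\left(l \right)} = \left(-4 + l\right) \left(l + \left(1 + l\right)^{2}\right)$ ($f{\left(l \right)} = \left(l + \left(1 + l\right)^{2}\right) \left(-4 + l\right) = \left(-4 + l\right) \left(l + \left(1 + l\right)^{2}\right)$)
$y{\left(q \right)} = q^{2} + 130 q$
$y{\left(f{\left(-8 \right)} \right)} - 6435 = \left(-4 + \left(-8\right)^{3} - \left(-8\right)^{2} - -88\right) \left(130 - \left(-20 + 512\right)\right) - 6435 = \left(-4 - 512 - 64 + 88\right) \left(130 - 492\right) - 6435 = - 492 \left(130 - 492\right) - 6435 = \left(-492\right) \left(-362\right) - 6435 = 178104 - 6435 = 171669$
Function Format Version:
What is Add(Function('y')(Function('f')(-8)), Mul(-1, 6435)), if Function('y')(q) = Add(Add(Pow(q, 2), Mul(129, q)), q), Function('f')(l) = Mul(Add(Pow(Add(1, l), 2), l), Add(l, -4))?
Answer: 171669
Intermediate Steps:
Function('f')(l) = Mul(Add(-4, l), Add(l, Pow(Add(1, l), 2))) (Function('f')(l) = Mul(Add(l, Pow(Add(1, l), 2)), Add(-4, l)) = Mul(Add(-4, l), Add(l, Pow(Add(1, l), 2))))
Function('y')(q) = Add(Pow(q, 2), Mul(130, q))
Add(Function('y')(Function('f')(-8)), Mul(-1, 6435)) = Add(Mul(Add(-4, Pow(-8, 3), Mul(-1, Pow(-8, 2)), Mul(-11, -8)), Add(130, Add(-4, Pow(-8, 3), Mul(-1, Pow(-8, 2)), Mul(-11, -8)))), Mul(-1, 6435)) = Add(Mul(Add(-4, -512, Mul(-1, 64), 88), Add(130, Add(-4, -512, Mul(-1, 64), 88))), -6435) = Add(Mul(Add(-4, -512, -64, 88), Add(130, Add(-4, -512, -64, 88))), -6435) = Add(Mul(-492, Add(130, -492)), -6435) = Add(Mul(-492, -362), -6435) = Add(178104, -6435) = 171669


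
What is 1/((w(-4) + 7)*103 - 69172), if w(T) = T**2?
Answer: -1/66803 ≈ -1.4969e-5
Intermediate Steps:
1/((w(-4) + 7)*103 - 69172) = 1/(((-4)**2 + 7)*103 - 69172) = 1/((16 + 7)*103 - 69172) = 1/(23*103 - 69172) = 1/(2369 - 69172) = 1/(-66803) = -1/66803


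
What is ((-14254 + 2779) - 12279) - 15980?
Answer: -39734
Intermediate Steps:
((-14254 + 2779) - 12279) - 15980 = (-11475 - 12279) - 15980 = -23754 - 15980 = -39734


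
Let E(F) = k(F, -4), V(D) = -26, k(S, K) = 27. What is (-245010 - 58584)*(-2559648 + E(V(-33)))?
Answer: 777085577874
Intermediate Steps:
E(F) = 27
(-245010 - 58584)*(-2559648 + E(V(-33))) = (-245010 - 58584)*(-2559648 + 27) = -303594*(-2559621) = 777085577874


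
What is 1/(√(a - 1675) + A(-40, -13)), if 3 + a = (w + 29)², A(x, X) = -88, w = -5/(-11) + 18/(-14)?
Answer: -521752/51158477 - 77*I*√5244301/51158477 ≈ -0.010199 - 0.0034468*I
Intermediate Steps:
w = -64/77 (w = -5*(-1/11) + 18*(-1/14) = 5/11 - 9/7 = -64/77 ≈ -0.83117)
a = 4686774/5929 (a = -3 + (-64/77 + 29)² = -3 + (2169/77)² = -3 + 4704561/5929 = 4686774/5929 ≈ 790.48)
1/(√(a - 1675) + A(-40, -13)) = 1/(√(4686774/5929 - 1675) - 88) = 1/(√(-5244301/5929) - 88) = 1/(I*√5244301/77 - 88) = 1/(-88 + I*√5244301/77)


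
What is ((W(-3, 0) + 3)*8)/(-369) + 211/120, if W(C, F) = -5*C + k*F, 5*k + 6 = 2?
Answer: 6731/4920 ≈ 1.3681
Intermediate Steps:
k = -⅘ (k = -6/5 + (⅕)*2 = -6/5 + ⅖ = -⅘ ≈ -0.80000)
W(C, F) = -5*C - 4*F/5
((W(-3, 0) + 3)*8)/(-369) + 211/120 = (((-5*(-3) - ⅘*0) + 3)*8)/(-369) + 211/120 = (((15 + 0) + 3)*8)*(-1/369) + 211*(1/120) = ((15 + 3)*8)*(-1/369) + 211/120 = (18*8)*(-1/369) + 211/120 = 144*(-1/369) + 211/120 = -16/41 + 211/120 = 6731/4920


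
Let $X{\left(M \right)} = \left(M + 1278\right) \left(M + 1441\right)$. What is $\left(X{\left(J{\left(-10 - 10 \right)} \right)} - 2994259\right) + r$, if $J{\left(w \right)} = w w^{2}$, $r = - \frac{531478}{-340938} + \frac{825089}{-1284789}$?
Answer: $\frac{3000188523743766743}{73005565347} \approx 4.1095 \cdot 10^{7}$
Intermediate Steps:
$r = \frac{66922149110}{73005565347}$ ($r = \left(-531478\right) \left(- \frac{1}{340938}\right) + 825089 \left(- \frac{1}{1284789}\right) = \frac{265739}{170469} - \frac{825089}{1284789} = \frac{66922149110}{73005565347} \approx 0.91667$)
$J{\left(w \right)} = w^{3}$
$X{\left(M \right)} = \left(1278 + M\right) \left(1441 + M\right)$
$\left(X{\left(J{\left(-10 - 10 \right)} \right)} - 2994259\right) + r = \left(\left(1841598 + \left(\left(-10 - 10\right)^{3}\right)^{2} + 2719 \left(-10 - 10\right)^{3}\right) - 2994259\right) + \frac{66922149110}{73005565347} = \left(\left(1841598 + \left(\left(-20\right)^{3}\right)^{2} + 2719 \left(-20\right)^{3}\right) - 2994259\right) + \frac{66922149110}{73005565347} = \left(\left(1841598 + \left(-8000\right)^{2} + 2719 \left(-8000\right)\right) - 2994259\right) + \frac{66922149110}{73005565347} = \left(\left(1841598 + 64000000 - 21752000\right) - 2994259\right) + \frac{66922149110}{73005565347} = \left(44089598 - 2994259\right) + \frac{66922149110}{73005565347} = 41095339 + \frac{66922149110}{73005565347} = \frac{3000188523743766743}{73005565347}$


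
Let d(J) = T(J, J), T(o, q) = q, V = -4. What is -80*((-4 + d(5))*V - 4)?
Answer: 640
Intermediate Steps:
d(J) = J
-80*((-4 + d(5))*V - 4) = -80*((-4 + 5)*(-4) - 4) = -80*(1*(-4) - 4) = -80*(-4 - 4) = -80*(-8) = -40*(-16) = 640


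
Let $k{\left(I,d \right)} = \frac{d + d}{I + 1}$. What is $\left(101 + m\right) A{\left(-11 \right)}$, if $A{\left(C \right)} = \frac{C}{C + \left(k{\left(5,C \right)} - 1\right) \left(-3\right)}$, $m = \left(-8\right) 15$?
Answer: $\frac{209}{3} \approx 69.667$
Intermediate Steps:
$k{\left(I,d \right)} = \frac{2 d}{1 + I}$
$m = -120$
$A{\left(C \right)} = \frac{C}{3}$ ($A{\left(C \right)} = \frac{C}{C + \left(\frac{2 C}{1 + 5} - 1\right) \left(-3\right)} = \frac{C}{C + \left(\frac{2 C}{6} - 1\right) \left(-3\right)} = \frac{C}{C + \left(2 C \frac{1}{6} - 1\right) \left(-3\right)} = \frac{C}{C + \left(\frac{C}{3} - 1\right) \left(-3\right)} = \frac{C}{C + \left(-1 + \frac{C}{3}\right) \left(-3\right)} = \frac{C}{C - \left(-3 + C\right)} = \frac{C}{3}$)
$\left(101 + m\right) A{\left(-11 \right)} = \left(101 - 120\right) \frac{1}{3} \left(-11\right) = \left(-19\right) \left(- \frac{11}{3}\right) = \frac{209}{3}$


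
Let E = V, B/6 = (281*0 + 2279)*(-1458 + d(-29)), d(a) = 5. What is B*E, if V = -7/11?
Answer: 139078254/11 ≈ 1.2643e+7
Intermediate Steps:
V = -7/11 (V = -7*1/11 = -7/11 ≈ -0.63636)
B = -19868322 (B = 6*((281*0 + 2279)*(-1458 + 5)) = 6*((0 + 2279)*(-1453)) = 6*(2279*(-1453)) = 6*(-3311387) = -19868322)
E = -7/11 ≈ -0.63636
B*E = -19868322*(-7/11) = 139078254/11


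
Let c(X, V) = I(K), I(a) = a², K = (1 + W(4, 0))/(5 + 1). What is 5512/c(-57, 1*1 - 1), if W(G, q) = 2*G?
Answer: 22048/9 ≈ 2449.8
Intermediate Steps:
K = 3/2 (K = (1 + 2*4)/(5 + 1) = (1 + 8)/6 = 9*(⅙) = 3/2 ≈ 1.5000)
c(X, V) = 9/4 (c(X, V) = (3/2)² = 9/4)
5512/c(-57, 1*1 - 1) = 5512/(9/4) = 5512*(4/9) = 22048/9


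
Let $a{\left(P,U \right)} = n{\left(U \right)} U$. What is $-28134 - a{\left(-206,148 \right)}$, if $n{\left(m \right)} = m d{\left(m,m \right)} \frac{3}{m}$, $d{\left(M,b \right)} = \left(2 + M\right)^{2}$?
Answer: $-10018134$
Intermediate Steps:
$n{\left(m \right)} = 3 \left(2 + m\right)^{2}$ ($n{\left(m \right)} = m \left(2 + m\right)^{2} \frac{3}{m} = 3 \left(2 + m\right)^{2}$)
$a{\left(P,U \right)} = 3 U \left(2 + U\right)^{2}$ ($a{\left(P,U \right)} = 3 \left(2 + U\right)^{2} U = 3 U \left(2 + U\right)^{2}$)
$-28134 - a{\left(-206,148 \right)} = -28134 - 3 \cdot 148 \left(2 + 148\right)^{2} = -28134 - 3 \cdot 148 \cdot 150^{2} = -28134 - 3 \cdot 148 \cdot 22500 = -28134 - 9990000 = -10018134$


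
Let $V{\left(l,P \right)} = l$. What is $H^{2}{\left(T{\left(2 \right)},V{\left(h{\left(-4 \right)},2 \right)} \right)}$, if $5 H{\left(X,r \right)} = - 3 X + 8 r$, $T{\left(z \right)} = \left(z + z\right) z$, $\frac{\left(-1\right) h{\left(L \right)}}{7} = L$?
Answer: $1600$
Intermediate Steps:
$h{\left(L \right)} = - 7 L$
$T{\left(z \right)} = 2 z^{2}$ ($T{\left(z \right)} = 2 z z = 2 z^{2}$)
$H{\left(X,r \right)} = - \frac{3 X}{5} + \frac{8 r}{5}$ ($H{\left(X,r \right)} = \frac{- 3 X + 8 r}{5} = - \frac{3 X}{5} + \frac{8 r}{5}$)
$H^{2}{\left(T{\left(2 \right)},V{\left(h{\left(-4 \right)},2 \right)} \right)} = \left(- \frac{3 \cdot 2 \cdot 2^{2}}{5} + \frac{8 \left(\left(-7\right) \left(-4\right)\right)}{5}\right)^{2} = \left(- \frac{3 \cdot 2 \cdot 4}{5} + \frac{8}{5} \cdot 28\right)^{2} = \left(\left(- \frac{3}{5}\right) 8 + \frac{224}{5}\right)^{2} = \left(- \frac{24}{5} + \frac{224}{5}\right)^{2} = 40^{2} = 1600$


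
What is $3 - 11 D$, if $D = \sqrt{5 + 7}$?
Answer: $3 - 22 \sqrt{3} \approx -35.105$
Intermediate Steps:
$D = 2 \sqrt{3}$ ($D = \sqrt{12} = 2 \sqrt{3} \approx 3.4641$)
$3 - 11 D = 3 - 11 \cdot 2 \sqrt{3} = 3 - 22 \sqrt{3}$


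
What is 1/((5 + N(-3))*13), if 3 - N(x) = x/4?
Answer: 4/455 ≈ 0.0087912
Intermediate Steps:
N(x) = 3 - x/4
1/((5 + N(-3))*13) = 1/((5 + (3 - 1/4*(-3)))*13) = 1/((5 + (3 + 3/4))*13) = 1/((5 + 15/4)*13) = 1/((35/4)*13) = 1/(455/4) = 4/455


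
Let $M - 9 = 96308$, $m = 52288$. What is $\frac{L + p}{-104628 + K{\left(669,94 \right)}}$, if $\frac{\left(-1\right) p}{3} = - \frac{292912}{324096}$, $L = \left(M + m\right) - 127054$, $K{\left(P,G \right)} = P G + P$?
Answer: $- \frac{145530659}{277324896} \approx -0.52477$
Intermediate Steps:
$K{\left(P,G \right)} = P + G P$ ($K{\left(P,G \right)} = G P + P = P + G P$)
$M = 96317$ ($M = 9 + 96308 = 96317$)
$L = 21551$ ($L = \left(96317 + 52288\right) - 127054 = 148605 - 127054 = 21551$)
$p = \frac{18307}{6752}$ ($p = - 3 \left(- \frac{292912}{324096}\right) = - 3 \left(\left(-292912\right) \frac{1}{324096}\right) = \left(-3\right) \left(- \frac{18307}{20256}\right) = \frac{18307}{6752} \approx 2.7113$)
$\frac{L + p}{-104628 + K{\left(669,94 \right)}} = \frac{21551 + \frac{18307}{6752}}{-104628 + 669 \left(1 + 94\right)} = \frac{145530659}{6752 \left(-104628 + 669 \cdot 95\right)} = \frac{145530659}{6752 \left(-104628 + 63555\right)} = \frac{145530659}{6752 \left(-41073\right)} = \frac{145530659}{6752} \left(- \frac{1}{41073}\right) = - \frac{145530659}{277324896}$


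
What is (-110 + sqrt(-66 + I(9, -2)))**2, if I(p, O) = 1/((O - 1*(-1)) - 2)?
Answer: (330 - I*sqrt(597))**2/9 ≈ 12034.0 - 1791.8*I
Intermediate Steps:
I(p, O) = 1/(-1 + O) (I(p, O) = 1/((O + 1) - 2) = 1/((1 + O) - 2) = 1/(-1 + O))
(-110 + sqrt(-66 + I(9, -2)))**2 = (-110 + sqrt(-66 + 1/(-1 - 2)))**2 = (-110 + sqrt(-66 + 1/(-3)))**2 = (-110 + sqrt(-66 - 1/3))**2 = (-110 + sqrt(-199/3))**2 = (-110 + I*sqrt(597)/3)**2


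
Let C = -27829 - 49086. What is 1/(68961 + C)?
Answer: -1/7954 ≈ -0.00012572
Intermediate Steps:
C = -76915
1/(68961 + C) = 1/(68961 - 76915) = 1/(-7954) = -1/7954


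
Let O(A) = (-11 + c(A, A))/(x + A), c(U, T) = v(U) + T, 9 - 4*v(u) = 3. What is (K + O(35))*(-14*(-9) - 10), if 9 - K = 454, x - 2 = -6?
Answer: -1597262/31 ≈ -51525.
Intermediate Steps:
x = -4 (x = 2 - 6 = -4)
v(u) = 3/2 (v(u) = 9/4 - ¼*3 = 9/4 - ¾ = 3/2)
K = -445 (K = 9 - 1*454 = 9 - 454 = -445)
c(U, T) = 3/2 + T
O(A) = (-19/2 + A)/(-4 + A) (O(A) = (-11 + (3/2 + A))/(-4 + A) = (-19/2 + A)/(-4 + A))
(K + O(35))*(-14*(-9) - 10) = (-445 + (-19/2 + 35)/(-4 + 35))*(-14*(-9) - 10) = (-445 + (51/2)/31)*(126 - 10) = (-445 + (1/31)*(51/2))*116 = (-445 + 51/62)*116 = -27539/62*116 = -1597262/31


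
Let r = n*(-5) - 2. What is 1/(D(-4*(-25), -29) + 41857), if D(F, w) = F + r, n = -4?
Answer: 1/41975 ≈ 2.3824e-5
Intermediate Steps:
r = 18 (r = -4*(-5) - 2 = 20 - 2 = 18)
D(F, w) = 18 + F (D(F, w) = F + 18 = 18 + F)
1/(D(-4*(-25), -29) + 41857) = 1/((18 - 4*(-25)) + 41857) = 1/((18 + 100) + 41857) = 1/(118 + 41857) = 1/41975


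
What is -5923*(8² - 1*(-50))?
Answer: -675222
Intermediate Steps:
-5923*(8² - 1*(-50)) = -5923*(64 + 50) = -5923*114 = -675222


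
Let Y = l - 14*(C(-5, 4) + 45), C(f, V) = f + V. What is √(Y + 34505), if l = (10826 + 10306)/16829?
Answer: √9598236932677/16829 ≈ 184.09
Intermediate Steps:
C(f, V) = V + f
l = 21132/16829 (l = 21132*(1/16829) = 21132/16829 ≈ 1.2557)
Y = -10345532/16829 (Y = 21132/16829 - 14*((4 - 5) + 45) = 21132/16829 - 14*(-1 + 45) = 21132/16829 - 14*44 = 21132/16829 - 616 = -10345532/16829 ≈ -614.74)
√(Y + 34505) = √(-10345532/16829 + 34505) = √(570339113/16829) = √9598236932677/16829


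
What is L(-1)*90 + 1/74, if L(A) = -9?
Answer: -59939/74 ≈ -809.99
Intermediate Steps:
L(-1)*90 + 1/74 = -9*90 + 1/74 = -810 + 1/74 = -59939/74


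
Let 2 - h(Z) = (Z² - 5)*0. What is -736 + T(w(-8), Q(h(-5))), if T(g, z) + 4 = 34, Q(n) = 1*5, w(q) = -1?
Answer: -706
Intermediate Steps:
h(Z) = 2 (h(Z) = 2 - (Z² - 5)*0 = 2 - (-5 + Z²)*0 = 2 - 1*0 = 2 + 0 = 2)
Q(n) = 5
T(g, z) = 30 (T(g, z) = -4 + 34 = 30)
-736 + T(w(-8), Q(h(-5))) = -736 + 30 = -706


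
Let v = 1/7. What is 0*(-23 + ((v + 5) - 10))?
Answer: 0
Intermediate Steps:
v = 1/7 ≈ 0.14286
0*(-23 + ((v + 5) - 10)) = 0*(-23 + ((1/7 + 5) - 10)) = 0*(-23 + (36/7 - 10)) = 0*(-23 - 34/7) = 0*(-195/7) = 0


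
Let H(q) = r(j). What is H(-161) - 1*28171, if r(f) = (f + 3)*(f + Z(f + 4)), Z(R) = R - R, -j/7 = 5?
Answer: -27051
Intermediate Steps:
j = -35 (j = -7*5 = -35)
Z(R) = 0
r(f) = f*(3 + f) (r(f) = (f + 3)*(f + 0) = (3 + f)*f = f*(3 + f))
H(q) = 1120 (H(q) = -35*(3 - 35) = -35*(-32) = 1120)
H(-161) - 1*28171 = 1120 - 1*28171 = 1120 - 28171 = -27051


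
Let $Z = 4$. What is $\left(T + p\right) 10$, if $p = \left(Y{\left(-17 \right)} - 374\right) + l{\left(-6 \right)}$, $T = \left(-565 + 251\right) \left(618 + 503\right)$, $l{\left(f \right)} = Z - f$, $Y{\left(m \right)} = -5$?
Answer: $-3523630$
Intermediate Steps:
$l{\left(f \right)} = 4 - f$
$T = -351994$ ($T = \left(-314\right) 1121 = -351994$)
$p = -369$ ($p = \left(-5 - 374\right) + \left(4 - -6\right) = -379 + \left(4 + 6\right) = -379 + 10 = -369$)
$\left(T + p\right) 10 = \left(-351994 - 369\right) 10 = \left(-352363\right) 10 = -3523630$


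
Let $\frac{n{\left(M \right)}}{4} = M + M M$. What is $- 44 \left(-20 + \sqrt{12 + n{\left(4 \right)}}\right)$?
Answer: $880 - 88 \sqrt{23} \approx 457.97$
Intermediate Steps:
$n{\left(M \right)} = 4 M + 4 M^{2}$ ($n{\left(M \right)} = 4 \left(M + M M\right) = 4 \left(M + M^{2}\right) = 4 M + 4 M^{2}$)
$- 44 \left(-20 + \sqrt{12 + n{\left(4 \right)}}\right) = - 44 \left(-20 + \sqrt{12 + 4 \cdot 4 \left(1 + 4\right)}\right) = - 44 \left(-20 + \sqrt{12 + 4 \cdot 4 \cdot 5}\right) = - 44 \left(-20 + \sqrt{12 + 80}\right) = - 44 \left(-20 + \sqrt{92}\right) = - 44 \left(-20 + 2 \sqrt{23}\right) = 880 - 88 \sqrt{23}$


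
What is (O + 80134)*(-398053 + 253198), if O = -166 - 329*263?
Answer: 950103945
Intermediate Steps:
O = -86693 (O = -166 - 86527 = -86693)
(O + 80134)*(-398053 + 253198) = (-86693 + 80134)*(-398053 + 253198) = -6559*(-144855) = 950103945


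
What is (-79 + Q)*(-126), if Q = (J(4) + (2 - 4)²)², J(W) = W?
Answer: 1890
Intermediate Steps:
Q = 64 (Q = (4 + (2 - 4)²)² = (4 + (-2)²)² = (4 + 4)² = 8² = 64)
(-79 + Q)*(-126) = (-79 + 64)*(-126) = -15*(-126) = 1890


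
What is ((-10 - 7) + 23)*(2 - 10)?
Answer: -48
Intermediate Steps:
((-10 - 7) + 23)*(2 - 10) = (-17 + 23)*(-8) = 6*(-8) = -48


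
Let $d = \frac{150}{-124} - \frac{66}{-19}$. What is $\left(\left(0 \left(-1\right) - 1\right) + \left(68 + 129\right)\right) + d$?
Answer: $\frac{233555}{1178} \approx 198.26$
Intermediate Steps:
$d = \frac{2667}{1178}$ ($d = 150 \left(- \frac{1}{124}\right) - - \frac{66}{19} = - \frac{75}{62} + \frac{66}{19} = \frac{2667}{1178} \approx 2.264$)
$\left(\left(0 \left(-1\right) - 1\right) + \left(68 + 129\right)\right) + d = \left(\left(0 \left(-1\right) - 1\right) + \left(68 + 129\right)\right) + \frac{2667}{1178} = \left(\left(0 - 1\right) + 197\right) + \frac{2667}{1178} = \left(-1 + 197\right) + \frac{2667}{1178} = 196 + \frac{2667}{1178} = \frac{233555}{1178}$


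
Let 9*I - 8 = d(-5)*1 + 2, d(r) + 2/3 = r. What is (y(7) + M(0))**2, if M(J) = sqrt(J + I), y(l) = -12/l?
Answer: 4525/1323 - 8*sqrt(39)/21 ≈ 1.0412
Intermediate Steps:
d(r) = -2/3 + r
I = 13/27 (I = 8/9 + ((-2/3 - 5)*1 + 2)/9 = 8/9 + (-17/3*1 + 2)/9 = 8/9 + (-17/3 + 2)/9 = 8/9 + (1/9)*(-11/3) = 8/9 - 11/27 = 13/27 ≈ 0.48148)
M(J) = sqrt(13/27 + J) (M(J) = sqrt(J + 13/27) = sqrt(13/27 + J))
(y(7) + M(0))**2 = (-12/7 + sqrt(39 + 81*0)/9)**2 = (-12*1/7 + sqrt(39 + 0)/9)**2 = (-12/7 + sqrt(39)/9)**2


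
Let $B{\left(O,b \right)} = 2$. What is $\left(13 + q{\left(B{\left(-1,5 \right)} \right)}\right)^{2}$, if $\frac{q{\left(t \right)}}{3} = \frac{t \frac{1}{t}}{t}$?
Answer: $\frac{841}{4} \approx 210.25$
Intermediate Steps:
$q{\left(t \right)} = \frac{3}{t}$ ($q{\left(t \right)} = 3 \frac{t \frac{1}{t}}{t} = 3 \cdot 1 \frac{1}{t} = \frac{3}{t}$)
$\left(13 + q{\left(B{\left(-1,5 \right)} \right)}\right)^{2} = \left(13 + \frac{3}{2}\right)^{2} = \left(\frac{29}{2}\right)^{2} = \frac{841}{4}$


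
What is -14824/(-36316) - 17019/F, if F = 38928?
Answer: -3416111/117809104 ≈ -0.028997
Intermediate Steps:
-14824/(-36316) - 17019/F = -14824/(-36316) - 17019/38928 = -14824*(-1/36316) - 17019*1/38928 = 3706/9079 - 5673/12976 = -3416111/117809104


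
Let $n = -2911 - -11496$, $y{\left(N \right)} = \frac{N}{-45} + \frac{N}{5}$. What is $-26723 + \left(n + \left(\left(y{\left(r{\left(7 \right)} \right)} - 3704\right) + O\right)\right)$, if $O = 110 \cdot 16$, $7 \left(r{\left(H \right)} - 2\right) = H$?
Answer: $- \frac{301222}{15} \approx -20081.0$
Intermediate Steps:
$r{\left(H \right)} = 2 + \frac{H}{7}$
$O = 1760$
$y{\left(N \right)} = \frac{8 N}{45}$ ($y{\left(N \right)} = N \left(- \frac{1}{45}\right) + N \frac{1}{5} = - \frac{N}{45} + \frac{N}{5} = \frac{8 N}{45}$)
$n = 8585$ ($n = -2911 + 11496 = 8585$)
$-26723 + \left(n + \left(\left(y{\left(r{\left(7 \right)} \right)} - 3704\right) + O\right)\right) = -26723 + \left(8585 + \left(\left(\frac{8 \left(2 + \frac{1}{7} \cdot 7\right)}{45} - 3704\right) + 1760\right)\right) = -26723 + \left(8585 + \left(\left(\frac{8 \left(2 + 1\right)}{45} - 3704\right) + 1760\right)\right) = -26723 + \left(8585 + \left(\left(\frac{8}{45} \cdot 3 - 3704\right) + 1760\right)\right) = -26723 + \left(8585 + \left(\left(\frac{8}{15} - 3704\right) + 1760\right)\right) = -26723 + \left(8585 + \left(- \frac{55552}{15} + 1760\right)\right) = -26723 + \left(8585 - \frac{29152}{15}\right) = -26723 + \frac{99623}{15} = - \frac{301222}{15}$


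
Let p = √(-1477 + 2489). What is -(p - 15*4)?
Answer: 60 - 2*√253 ≈ 28.188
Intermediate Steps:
p = 2*√253 (p = √1012 = 2*√253 ≈ 31.812)
-(p - 15*4) = -(2*√253 - 15*4) = -(2*√253 - 60) = -(-60 + 2*√253) = 60 - 2*√253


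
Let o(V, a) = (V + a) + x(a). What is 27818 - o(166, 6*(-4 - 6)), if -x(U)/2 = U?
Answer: 27592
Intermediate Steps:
x(U) = -2*U
o(V, a) = V - a (o(V, a) = (V + a) - 2*a = V - a)
27818 - o(166, 6*(-4 - 6)) = 27818 - (166 - 6*(-4 - 6)) = 27818 - (166 - 6*(-10)) = 27818 - (166 - 1*(-60)) = 27818 - (166 + 60) = 27818 - 1*226 = 27818 - 226 = 27592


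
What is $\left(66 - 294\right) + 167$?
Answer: $-61$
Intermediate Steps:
$\left(66 - 294\right) + 167 = -228 + 167 = -61$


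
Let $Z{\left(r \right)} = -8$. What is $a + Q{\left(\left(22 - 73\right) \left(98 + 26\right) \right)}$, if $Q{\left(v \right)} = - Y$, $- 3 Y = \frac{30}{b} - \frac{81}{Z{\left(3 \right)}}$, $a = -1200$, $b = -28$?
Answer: $- \frac{67031}{56} \approx -1197.0$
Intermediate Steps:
$Y = - \frac{169}{56}$ ($Y = - \frac{\frac{30}{-28} - \frac{81}{-8}}{3} = - \frac{30 \left(- \frac{1}{28}\right) - - \frac{81}{8}}{3} = - \frac{- \frac{15}{14} + \frac{81}{8}}{3} = \left(- \frac{1}{3}\right) \frac{507}{56} = - \frac{169}{56} \approx -3.0179$)
$Q{\left(v \right)} = \frac{169}{56}$ ($Q{\left(v \right)} = \left(-1\right) \left(- \frac{169}{56}\right) = \frac{169}{56}$)
$a + Q{\left(\left(22 - 73\right) \left(98 + 26\right) \right)} = -1200 + \frac{169}{56} = - \frac{67031}{56}$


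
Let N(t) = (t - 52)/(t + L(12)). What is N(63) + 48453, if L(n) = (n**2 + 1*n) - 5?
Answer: 10368953/214 ≈ 48453.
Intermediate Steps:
L(n) = -5 + n + n**2 (L(n) = (n**2 + n) - 5 = (n + n**2) - 5 = -5 + n + n**2)
N(t) = (-52 + t)/(151 + t) (N(t) = (t - 52)/(t + (-5 + 12 + 12**2)) = (-52 + t)/(t + (-5 + 12 + 144)) = (-52 + t)/(t + 151) = (-52 + t)/(151 + t))
N(63) + 48453 = (-52 + 63)/(151 + 63) + 48453 = 11/214 + 48453 = 10368953/214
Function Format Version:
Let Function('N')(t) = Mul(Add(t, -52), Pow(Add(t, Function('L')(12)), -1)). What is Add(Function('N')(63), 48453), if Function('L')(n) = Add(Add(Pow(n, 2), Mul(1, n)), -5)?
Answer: Rational(10368953, 214) ≈ 48453.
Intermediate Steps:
Function('L')(n) = Add(-5, n, Pow(n, 2)) (Function('L')(n) = Add(Add(Pow(n, 2), n), -5) = Add(Add(n, Pow(n, 2)), -5) = Add(-5, n, Pow(n, 2)))
Function('N')(t) = Mul(Pow(Add(151, t), -1), Add(-52, t)) (Function('N')(t) = Mul(Add(t, -52), Pow(Add(t, Add(-5, 12, Pow(12, 2))), -1)) = Mul(Add(-52, t), Pow(Add(t, Add(-5, 12, 144)), -1)) = Mul(Add(-52, t), Pow(Add(t, 151), -1)) = Mul(Add(-52, t), Pow(Add(151, t), -1)) = Mul(Pow(Add(151, t), -1), Add(-52, t)))
Add(Function('N')(63), 48453) = Add(Mul(Pow(Add(151, 63), -1), Add(-52, 63)), 48453) = Add(Mul(Pow(214, -1), 11), 48453) = Add(Mul(Rational(1, 214), 11), 48453) = Add(Rational(11, 214), 48453) = Rational(10368953, 214)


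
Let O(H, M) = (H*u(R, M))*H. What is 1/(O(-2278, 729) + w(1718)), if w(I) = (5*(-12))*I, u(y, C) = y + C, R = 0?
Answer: 1/3782884956 ≈ 2.6435e-10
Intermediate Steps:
u(y, C) = C + y
w(I) = -60*I
O(H, M) = M*H² (O(H, M) = (H*(M + 0))*H = (H*M)*H = M*H²)
1/(O(-2278, 729) + w(1718)) = 1/(729*(-2278)² - 60*1718) = 1/(729*5189284 - 103080) = 1/(3782988036 - 103080) = 1/3782884956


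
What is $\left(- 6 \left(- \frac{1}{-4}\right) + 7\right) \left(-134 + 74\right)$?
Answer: $-330$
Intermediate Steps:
$\left(- 6 \left(- \frac{1}{-4}\right) + 7\right) \left(-134 + 74\right) = \left(- 6 \left(\left(-1\right) \left(- \frac{1}{4}\right)\right) + 7\right) \left(-60\right) = \left(\left(-6\right) \frac{1}{4} + 7\right) \left(-60\right) = \left(- \frac{3}{2} + 7\right) \left(-60\right) = \frac{11}{2} \left(-60\right) = -330$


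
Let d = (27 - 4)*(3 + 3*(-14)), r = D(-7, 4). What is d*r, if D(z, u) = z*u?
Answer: 25116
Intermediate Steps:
D(z, u) = u*z
r = -28 (r = 4*(-7) = -28)
d = -897 (d = 23*(3 - 42) = 23*(-39) = -897)
d*r = -897*(-28) = 25116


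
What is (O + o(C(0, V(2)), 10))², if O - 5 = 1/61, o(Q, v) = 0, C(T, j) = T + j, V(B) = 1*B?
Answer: 93636/3721 ≈ 25.164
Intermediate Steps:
V(B) = B
O = 306/61 (O = 5 + 1/61 = 306/61 ≈ 5.0164)
(O + o(C(0, V(2)), 10))² = (306/61 + 0)² = (306/61)² = 93636/3721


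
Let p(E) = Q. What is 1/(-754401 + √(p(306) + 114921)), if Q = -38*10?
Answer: -754401/569120754260 - √114541/569120754260 ≈ -1.3262e-6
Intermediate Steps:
Q = -380
p(E) = -380
1/(-754401 + √(p(306) + 114921)) = 1/(-754401 + √(-380 + 114921)) = 1/(-754401 + √114541)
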